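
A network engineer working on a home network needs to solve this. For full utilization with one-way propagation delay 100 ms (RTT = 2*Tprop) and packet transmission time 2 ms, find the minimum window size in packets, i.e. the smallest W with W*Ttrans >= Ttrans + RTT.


Given: Ttrans = 2 ms, RTT = 200 ms (= 2 * Tprop, Tprop = 100 ms)
Time until first ACK returns = Ttrans + RTT = 2 + 200 = 202 ms
Need W * Ttrans >= Ttrans + RTT  ->  W >= (Ttrans + RTT) / Ttrans
(Ttrans + RTT) / Ttrans = 202 / 2 = 101
W_min = ceil(101) = 101

101


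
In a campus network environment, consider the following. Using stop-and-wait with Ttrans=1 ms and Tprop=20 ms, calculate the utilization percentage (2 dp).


Given: Ttrans = 1 ms, Tprop = 20 ms
RTT = 2 * Tprop = 2 * 20 = 40 ms
U = Ttrans / (Ttrans + RTT)
U = 1 / (1 + 40)
U = 1 / 41 = 0.02439
U% = 2.44%

2.44


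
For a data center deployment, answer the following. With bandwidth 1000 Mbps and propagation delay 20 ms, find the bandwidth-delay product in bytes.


Given: bandwidth = 1000 Mbps, delay = 20 ms
BDP in bits = 1000 * 10^6 * 20 / 1000
BDP in bits = 20000000
BDP in bytes = 20000000 / 8 = 2500000

2500000


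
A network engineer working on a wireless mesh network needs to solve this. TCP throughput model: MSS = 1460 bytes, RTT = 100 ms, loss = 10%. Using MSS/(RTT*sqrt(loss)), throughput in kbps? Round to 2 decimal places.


Given: MSS = 1460 bytes, RTT = 100 ms, loss = 10%
RTT in seconds = 100 / 1000 = 0.1
Loss rate = 10% = 0.1
sqrt(loss) = sqrt(0.1) = 0.316227766017
Throughput (bytes/s) = 1460 / (0.1 * 0.316227766017) = 46169.2538
Throughput (kbps) = 46169.2538 * 8 / 1000 = 369.354031 -> 369.35 kbps (2 dp)

369.35


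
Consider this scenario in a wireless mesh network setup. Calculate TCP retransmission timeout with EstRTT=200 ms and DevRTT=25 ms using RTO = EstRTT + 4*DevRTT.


Given: EstRTT = 200 ms, DevRTT = 25 ms
Timeout = EstRTT + 4 * DevRTT
4 * DevRTT = 4 * 25 = 100
Timeout = 200 + 100 = 300 ms

300


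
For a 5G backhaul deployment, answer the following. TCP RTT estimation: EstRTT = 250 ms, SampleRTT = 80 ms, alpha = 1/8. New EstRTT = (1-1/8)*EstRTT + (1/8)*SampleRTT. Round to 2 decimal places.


Given: EstRTT = 250 ms, SampleRTT = 80 ms, alpha = 1/8
New EstRTT = (1 - alpha) * EstRTT + alpha * SampleRTT
(7/8) * 250 = 218.75
(1/8) * 80 = 10
New EstRTT = 218.75 + 10 = 228.75 ms -> 228.75 ms (2 dp)

228.75


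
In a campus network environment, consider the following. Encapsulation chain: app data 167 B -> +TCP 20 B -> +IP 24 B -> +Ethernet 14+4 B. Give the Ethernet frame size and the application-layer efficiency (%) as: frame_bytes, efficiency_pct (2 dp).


TCP segment = 167 + 20 = 187 B
IP packet = 187 + 24 = 211 B
Ethernet frame = 211 + 14 + 4 = 229 B
Efficiency = app / frame = 167 / 229 = 0.729258 = 72.9258% -> 72.93% (2 dp)

229, 72.93


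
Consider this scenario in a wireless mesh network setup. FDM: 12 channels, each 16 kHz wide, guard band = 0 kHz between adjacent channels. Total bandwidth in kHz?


Given: 12 channels, 16 kHz each, guard = 0 kHz
Channel bandwidth = 12 * 16 = 192 kHz
Guard bands = 11 gaps * 0 kHz = 0 kHz
Total = 192 + 0 = 192 kHz

192


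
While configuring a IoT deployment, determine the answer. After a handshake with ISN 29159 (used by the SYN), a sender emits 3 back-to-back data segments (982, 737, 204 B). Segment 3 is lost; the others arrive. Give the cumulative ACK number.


SYN uses sequence number 29159; first data byte = ISN + 1 = 29160.
Segment 1: SEQ = 29160, len = 982 B, covers [29160, 30141]
Segment 2: SEQ = 30142, len = 737 B, covers [30142, 30878]
Segment 3: SEQ = 30879, len = 204 B, covers [30879, 31082] [LOST]
In-order data received: bytes [29160, 30878] (segments 1..2).
Segment 3 missing -> gap begins at byte 30879.
Cumulative ACK = next expected in-order byte = 29160 + 982 + 737 = 30879

30879


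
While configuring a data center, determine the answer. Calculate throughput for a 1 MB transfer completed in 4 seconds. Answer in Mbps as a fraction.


Given: file = 1 MB, time = 4 s
File in Mb = 1 * 8 = 8 Mb
Throughput = 8 / 4 Mbps
Throughput = 2 Mbps

2


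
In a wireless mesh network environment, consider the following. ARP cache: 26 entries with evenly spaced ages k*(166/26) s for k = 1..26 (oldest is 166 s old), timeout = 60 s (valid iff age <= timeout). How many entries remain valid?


Ages are k * 166/26 s for k = 1..26 (spacing = 6.3846 s).
Entry k is valid iff k * 166/26 <= 60 iff k <= 26 * 60 / 166 = 9.3976
n_valid = floor(9.3976) = 9
(n_stale = 26 - 9 = 17)

9


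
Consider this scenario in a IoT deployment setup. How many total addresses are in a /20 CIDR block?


Given: CIDR prefix /20
Host bits = 32 - 20 = 12
Total addresses = 2^12 = 4096

4096


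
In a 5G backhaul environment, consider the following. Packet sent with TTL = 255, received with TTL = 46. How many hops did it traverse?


Given: initial TTL = 255, received TTL = 46
Hops = initial TTL - received TTL
Hops = 255 - 46 = 209

209


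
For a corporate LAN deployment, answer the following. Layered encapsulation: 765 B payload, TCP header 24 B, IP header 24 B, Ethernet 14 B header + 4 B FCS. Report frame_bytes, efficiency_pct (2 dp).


TCP segment = 765 + 24 = 789 B
IP packet = 789 + 24 = 813 B
Ethernet frame = 813 + 14 + 4 = 831 B
Efficiency = app / frame = 765 / 831 = 0.920578 = 92.0578% -> 92.06% (2 dp)

831, 92.06


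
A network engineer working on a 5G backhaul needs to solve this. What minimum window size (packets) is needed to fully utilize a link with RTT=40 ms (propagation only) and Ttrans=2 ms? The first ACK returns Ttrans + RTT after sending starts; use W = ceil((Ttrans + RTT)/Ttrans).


Given: Ttrans = 2 ms, RTT = 40 ms (= 2 * Tprop, Tprop = 20 ms)
Time until first ACK returns = Ttrans + RTT = 2 + 40 = 42 ms
Need W * Ttrans >= Ttrans + RTT  ->  W >= (Ttrans + RTT) / Ttrans
(Ttrans + RTT) / Ttrans = 42 / 2 = 21
W_min = ceil(21) = 21

21


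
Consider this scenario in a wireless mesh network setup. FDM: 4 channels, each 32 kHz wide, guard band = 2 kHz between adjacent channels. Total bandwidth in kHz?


Given: 4 channels, 32 kHz each, guard = 2 kHz
Channel bandwidth = 4 * 32 = 128 kHz
Guard bands = 3 gaps * 2 kHz = 6 kHz
Total = 128 + 6 = 134 kHz

134


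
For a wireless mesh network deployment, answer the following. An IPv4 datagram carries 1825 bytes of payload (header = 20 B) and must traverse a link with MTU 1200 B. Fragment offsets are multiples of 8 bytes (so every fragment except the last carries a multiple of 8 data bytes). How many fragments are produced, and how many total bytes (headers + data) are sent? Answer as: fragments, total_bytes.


Max data per non-final fragment = floor((MTU - header)/8)*8 = floor((1200 - 20)/8)*8 = floor(1180/8)*8 = 1176 B
Final fragment needs no 8-byte alignment: it can carry up to MTU - header = 1180 B
Non-final fragments needed = ceil((payload - 1180) / 1176) = ceil(645/1176) = ceil(0.5485) = 1
Number of fragments = 1 + 1 = 2
Fragment sizes (data): 1 * 1176 B + 649 B (last, 649 <= 1180 OK)
Total bytes sent = payload + n_frags * header = 1825 + 2*20 = 1825 + 40 = 1865 B

2, 1865


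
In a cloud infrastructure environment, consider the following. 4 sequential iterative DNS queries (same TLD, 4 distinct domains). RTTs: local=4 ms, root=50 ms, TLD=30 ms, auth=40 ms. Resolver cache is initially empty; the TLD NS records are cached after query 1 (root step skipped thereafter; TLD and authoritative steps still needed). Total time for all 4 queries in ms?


Lookup 1 (cold cache): local + root + TLD + auth = 4 + 50 + 30 + 40 = 124 ms
Lookups 2..4 (TLD NS cached -> skip root; new domain -> still ask TLD and auth): local + TLD + auth = 4 + 30 + 40 = 74 ms each
Remaining 3 lookups: 3 * 74 = 222 ms
Total = 124 + 222 = 346 ms

346


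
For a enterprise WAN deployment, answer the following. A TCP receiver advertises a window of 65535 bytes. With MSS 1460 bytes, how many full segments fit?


Given: RWND = 65535 bytes, MSS = 1460 bytes
Full segments = floor(RWND / MSS)
Full segments = floor(65535 / 1460)
Full segments = floor(44.887) = 44

44


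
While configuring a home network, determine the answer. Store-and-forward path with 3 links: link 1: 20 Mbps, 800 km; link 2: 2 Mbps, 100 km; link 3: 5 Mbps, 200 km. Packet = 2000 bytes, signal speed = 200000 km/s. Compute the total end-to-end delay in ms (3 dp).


Packet = 2000 bytes = 16000 bits. Store-and-forward: sum (t_trans + t_prop) per link.
Link 1: t_trans = 16000/(20*10^6) s = 0.8000 ms; t_prop = 800/200000 s = 4.0000 ms; subtotal = 4.8000 ms
Link 2: t_trans = 16000/(2*10^6) s = 8.0000 ms; t_prop = 100/200000 s = 0.5000 ms; subtotal = 8.5000 ms
Link 3: t_trans = 16000/(5*10^6) s = 3.2000 ms; t_prop = 200/200000 s = 1.0000 ms; subtotal = 4.2000 ms
End-to-end = 4.8000 + 8.5000 + 4.2000 = 17.5000 ms -> 17.500 ms (3 dp)

17.500


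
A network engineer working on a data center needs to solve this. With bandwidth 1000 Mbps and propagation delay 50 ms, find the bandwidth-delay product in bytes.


Given: bandwidth = 1000 Mbps, delay = 50 ms
BDP in bits = 1000 * 10^6 * 50 / 1000
BDP in bits = 50000000
BDP in bytes = 50000000 / 8 = 6250000

6250000


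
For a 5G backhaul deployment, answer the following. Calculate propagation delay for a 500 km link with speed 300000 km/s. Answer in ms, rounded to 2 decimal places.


Given: distance = 500 km, speed = 300000 km/s
Delay = distance / speed = 500 / 300000 seconds
Delay in ms = 500 * 1000 / 300000
Delay = 1.6667 ms
Rounded to 2 dp = 1.67 ms

1.67


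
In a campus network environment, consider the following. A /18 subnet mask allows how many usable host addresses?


Given: subnet mask /18
Host bits = 32 - 18 = 14
Total addresses = 2^14 = 16384
Usable hosts = 16384 - 2 (network + broadcast) = 16382

16382


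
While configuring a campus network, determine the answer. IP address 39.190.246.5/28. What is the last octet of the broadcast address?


Given: IP = 39.190.246.5, prefix = /28
Host bits = 32 - 28 = 4
Network last octet = 5 AND mask = 0
Host part size = 2^4 - 1 = 15
Broadcast last octet = 0 OR 15 = 15

15


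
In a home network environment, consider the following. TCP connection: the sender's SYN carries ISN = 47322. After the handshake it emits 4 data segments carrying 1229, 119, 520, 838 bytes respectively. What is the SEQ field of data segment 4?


The SYN occupies sequence number ISN = 47322, so the first data byte is ISN + 1 = 47323.
SEQ of data segment i = (ISN + 1) + sum of payload sizes of segments 1..i-1.
Segment 1: SEQ = 47323, payload = 1229 bytes
Segment 2: SEQ = 48552, payload = 119 bytes
Segment 3: SEQ = 48671, payload = 520 bytes
Segment 4: SEQ = 49191, payload = 838 bytes
SEQ of segment 4 = 47323 + 1229 + 119 + 520 = 49191

49191


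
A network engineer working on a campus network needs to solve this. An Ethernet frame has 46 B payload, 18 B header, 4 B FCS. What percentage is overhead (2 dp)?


Given: payload = 46 B, header = 18 B, trailer = 4 B
Overhead bytes = header + trailer = 18 + 4 = 22
Total frame = payload + overhead = 46 + 22 = 68
Overhead % = 22 / 68 * 100 = 32.3529% -> 32.35% (2 dp)

32.35


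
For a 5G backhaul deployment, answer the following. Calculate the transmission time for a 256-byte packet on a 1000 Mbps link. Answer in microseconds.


Given: packet = 256 bytes, bandwidth = 1000 Mbps
Packet in bits = 256 * 8 = 2048 bits
Bandwidth = 1000 * 10^6 = 1000000000 bps
Time = 2048 / 1000000000 seconds
Time in us = 2048 * 10^6 / 1000000000 = 2.048

2.048


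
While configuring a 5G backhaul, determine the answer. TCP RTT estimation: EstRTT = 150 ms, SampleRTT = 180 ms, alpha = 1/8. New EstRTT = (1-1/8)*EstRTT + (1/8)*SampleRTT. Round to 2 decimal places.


Given: EstRTT = 150 ms, SampleRTT = 180 ms, alpha = 1/8
New EstRTT = (1 - alpha) * EstRTT + alpha * SampleRTT
(7/8) * 150 = 131.25
(1/8) * 180 = 22.5
New EstRTT = 131.25 + 22.5 = 153.75 ms -> 153.75 ms (2 dp)

153.75


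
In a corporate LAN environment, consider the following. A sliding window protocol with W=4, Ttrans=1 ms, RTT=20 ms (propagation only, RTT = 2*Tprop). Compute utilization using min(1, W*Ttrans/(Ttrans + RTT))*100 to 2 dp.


Given: W = 4, Ttrans = 1 ms, RTT = 20 ms (= 2 * Tprop, Tprop = 10 ms)
Cycle time = Ttrans + RTT = 1 + 20 = 21 ms (first packet sent until its ACK returns)
W * Ttrans = 4 * 1 = 4 ms of sending per cycle
W * Ttrans / (Ttrans + RTT) = 4 / 21 = 0.190476
U = min(1, 0.190476) = 0.190476
U% = 19.05%

19.05


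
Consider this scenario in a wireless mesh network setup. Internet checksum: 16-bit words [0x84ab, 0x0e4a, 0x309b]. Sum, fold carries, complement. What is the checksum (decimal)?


Given words: [0x84ab, 0x0e4a, 0x309b]
Step 1: Sum all words
Raw sum = 33963 + 3658 + 12443 = 50064
One's complement = ~50064 & 0xFFFF = 15471

15471


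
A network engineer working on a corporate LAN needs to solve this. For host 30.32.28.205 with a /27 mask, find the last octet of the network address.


Given: IP = 30.32.28.205, prefix = /27
Subnet mask = 255.255.255.224
Last octet of IP: 205
Last octet of mask: 224
Network last octet = 205 AND 224 = 192

192


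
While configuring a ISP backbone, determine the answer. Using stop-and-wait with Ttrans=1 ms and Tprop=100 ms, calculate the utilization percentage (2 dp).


Given: Ttrans = 1 ms, Tprop = 100 ms
RTT = 2 * Tprop = 2 * 100 = 200 ms
U = Ttrans / (Ttrans + RTT)
U = 1 / (1 + 200)
U = 1 / 201 = 0.004975
U% = 0.50%

0.50


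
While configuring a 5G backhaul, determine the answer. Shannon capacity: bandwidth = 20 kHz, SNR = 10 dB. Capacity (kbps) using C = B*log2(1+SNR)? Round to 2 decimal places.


Given: B = 20 kHz, SNR = 10 dB
SNR linear = 10^(10/10) = 10
1 + SNR = 11
log2(11) = 3.4594316186
C = 20 * 1000 * 3.4594316186 = 69188.6324 bps
C = 69.188632 kbps -> 69.19 kbps (2 dp)

69.19


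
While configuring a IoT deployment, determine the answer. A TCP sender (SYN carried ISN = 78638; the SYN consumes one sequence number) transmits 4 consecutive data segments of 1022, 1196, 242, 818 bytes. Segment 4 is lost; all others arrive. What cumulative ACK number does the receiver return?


SYN uses sequence number 78638; first data byte = ISN + 1 = 78639.
Segment 1: SEQ = 78639, len = 1022 B, covers [78639, 79660]
Segment 2: SEQ = 79661, len = 1196 B, covers [79661, 80856]
Segment 3: SEQ = 80857, len = 242 B, covers [80857, 81098]
Segment 4: SEQ = 81099, len = 818 B, covers [81099, 81916] [LOST]
In-order data received: bytes [78639, 81098] (segments 1..3).
Segment 4 missing -> gap begins at byte 81099.
Cumulative ACK = next expected in-order byte = 78639 + 1022 + 1196 + 242 = 81099

81099


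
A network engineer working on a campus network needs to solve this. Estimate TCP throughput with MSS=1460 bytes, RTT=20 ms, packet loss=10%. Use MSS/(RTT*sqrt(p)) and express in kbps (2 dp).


Given: MSS = 1460 bytes, RTT = 20 ms, loss = 10%
RTT in seconds = 20 / 1000 = 0.02
Loss rate = 10% = 0.1
sqrt(loss) = sqrt(0.1) = 0.316227766017
Throughput (bytes/s) = 1460 / (0.02 * 0.316227766017) = 230846.2692
Throughput (kbps) = 230846.2692 * 8 / 1000 = 1846.770154 -> 1846.77 kbps (2 dp)

1846.77


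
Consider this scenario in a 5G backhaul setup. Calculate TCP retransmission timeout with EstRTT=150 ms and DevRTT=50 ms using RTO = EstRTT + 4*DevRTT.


Given: EstRTT = 150 ms, DevRTT = 50 ms
Timeout = EstRTT + 4 * DevRTT
4 * DevRTT = 4 * 50 = 200
Timeout = 150 + 200 = 350 ms

350


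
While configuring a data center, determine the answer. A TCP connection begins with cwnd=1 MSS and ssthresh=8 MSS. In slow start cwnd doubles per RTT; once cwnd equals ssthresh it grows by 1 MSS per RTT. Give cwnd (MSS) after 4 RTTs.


RTT 0: cwnd = 1 MSS (initial)
RTT 1: cwnd = 2 MSS (slow start, doubled)
RTT 2: cwnd = 4 MSS (slow start, doubled)
RTT 3: cwnd = 8 MSS (slow start, doubled)
RTT 4: cwnd = 9 MSS (congestion avoidance, +1)

9


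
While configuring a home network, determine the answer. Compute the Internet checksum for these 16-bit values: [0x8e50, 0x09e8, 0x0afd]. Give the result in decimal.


Given words: [0x8e50, 0x09e8, 0x0afd]
Step 1: Sum all words
Raw sum = 36432 + 2536 + 2813 = 41781
One's complement = ~41781 & 0xFFFF = 23754

23754


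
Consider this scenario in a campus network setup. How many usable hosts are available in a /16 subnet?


Given: subnet mask /16
Host bits = 32 - 16 = 16
Total addresses = 2^16 = 65536
Usable hosts = 65536 - 2 (network + broadcast) = 65534

65534


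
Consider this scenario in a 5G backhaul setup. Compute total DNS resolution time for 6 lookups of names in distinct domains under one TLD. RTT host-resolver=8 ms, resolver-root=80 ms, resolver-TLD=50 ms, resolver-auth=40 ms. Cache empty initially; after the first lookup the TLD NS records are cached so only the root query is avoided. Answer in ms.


Lookup 1 (cold cache): local + root + TLD + auth = 8 + 80 + 50 + 40 = 178 ms
Lookups 2..6 (TLD NS cached -> skip root; new domain -> still ask TLD and auth): local + TLD + auth = 8 + 50 + 40 = 98 ms each
Remaining 5 lookups: 5 * 98 = 490 ms
Total = 178 + 490 = 668 ms

668


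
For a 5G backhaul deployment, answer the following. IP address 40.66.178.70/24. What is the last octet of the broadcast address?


Given: IP = 40.66.178.70, prefix = /24
Host bits = 32 - 24 = 8
Network last octet = 70 AND mask = 0
Host part size = 2^8 - 1 = 255
Broadcast last octet = 0 OR 255 = 255

255


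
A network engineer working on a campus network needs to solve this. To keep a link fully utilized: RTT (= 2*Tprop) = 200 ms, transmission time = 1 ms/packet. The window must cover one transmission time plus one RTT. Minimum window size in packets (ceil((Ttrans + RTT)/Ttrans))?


Given: Ttrans = 1 ms, RTT = 200 ms (= 2 * Tprop, Tprop = 100 ms)
Time until first ACK returns = Ttrans + RTT = 1 + 200 = 201 ms
Need W * Ttrans >= Ttrans + RTT  ->  W >= (Ttrans + RTT) / Ttrans
(Ttrans + RTT) / Ttrans = 201 / 1 = 201
W_min = ceil(201) = 201

201


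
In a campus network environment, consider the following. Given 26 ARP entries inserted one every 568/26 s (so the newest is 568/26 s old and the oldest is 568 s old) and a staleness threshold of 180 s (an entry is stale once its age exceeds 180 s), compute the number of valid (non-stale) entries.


Ages are k * 568/26 s for k = 1..26 (spacing = 21.8462 s).
Entry k is valid iff k * 568/26 <= 180 iff k <= 26 * 180 / 568 = 8.2394
n_valid = floor(8.2394) = 8
(n_stale = 26 - 8 = 18)

8


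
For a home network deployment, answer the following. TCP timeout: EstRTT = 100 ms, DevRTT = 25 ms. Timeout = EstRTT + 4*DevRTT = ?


Given: EstRTT = 100 ms, DevRTT = 25 ms
Timeout = EstRTT + 4 * DevRTT
4 * DevRTT = 4 * 25 = 100
Timeout = 100 + 100 = 200 ms

200


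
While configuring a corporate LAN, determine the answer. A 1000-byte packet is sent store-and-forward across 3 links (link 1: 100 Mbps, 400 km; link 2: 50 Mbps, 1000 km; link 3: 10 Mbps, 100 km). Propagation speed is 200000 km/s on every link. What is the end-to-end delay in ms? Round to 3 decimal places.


Packet = 1000 bytes = 8000 bits. Store-and-forward: sum (t_trans + t_prop) per link.
Link 1: t_trans = 8000/(100*10^6) s = 0.0800 ms; t_prop = 400/200000 s = 2.0000 ms; subtotal = 2.0800 ms
Link 2: t_trans = 8000/(50*10^6) s = 0.1600 ms; t_prop = 1000/200000 s = 5.0000 ms; subtotal = 5.1600 ms
Link 3: t_trans = 8000/(10*10^6) s = 0.8000 ms; t_prop = 100/200000 s = 0.5000 ms; subtotal = 1.3000 ms
End-to-end = 2.0800 + 5.1600 + 1.3000 = 8.5400 ms -> 8.540 ms (3 dp)

8.540


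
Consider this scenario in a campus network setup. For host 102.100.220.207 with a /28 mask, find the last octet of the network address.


Given: IP = 102.100.220.207, prefix = /28
Subnet mask = 255.255.255.240
Last octet of IP: 207
Last octet of mask: 240
Network last octet = 207 AND 240 = 192

192


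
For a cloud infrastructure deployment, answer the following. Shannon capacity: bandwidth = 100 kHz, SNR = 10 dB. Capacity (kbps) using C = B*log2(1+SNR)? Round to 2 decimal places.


Given: B = 100 kHz, SNR = 10 dB
SNR linear = 10^(10/10) = 10
1 + SNR = 11
log2(11) = 3.4594316186
C = 100 * 1000 * 3.4594316186 = 345943.1619 bps
C = 345.943162 kbps -> 345.94 kbps (2 dp)

345.94


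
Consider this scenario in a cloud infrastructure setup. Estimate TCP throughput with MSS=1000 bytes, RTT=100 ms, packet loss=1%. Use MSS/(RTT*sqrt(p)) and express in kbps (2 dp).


Given: MSS = 1000 bytes, RTT = 100 ms, loss = 1%
RTT in seconds = 100 / 1000 = 0.1
Loss rate = 1% = 0.01
sqrt(loss) = sqrt(0.01) = 0.1
Throughput (bytes/s) = 1000 / (0.1 * 0.1) = 100000.0000
Throughput (kbps) = 100000.0000 * 8 / 1000 = 800.000000 -> 800.00 kbps (2 dp)

800.00


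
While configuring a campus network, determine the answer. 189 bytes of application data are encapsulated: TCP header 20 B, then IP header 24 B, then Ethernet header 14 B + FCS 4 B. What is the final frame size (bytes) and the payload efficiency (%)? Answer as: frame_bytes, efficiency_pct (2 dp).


TCP segment = 189 + 20 = 209 B
IP packet = 209 + 24 = 233 B
Ethernet frame = 233 + 14 + 4 = 251 B
Efficiency = app / frame = 189 / 251 = 0.752988 = 75.2988% -> 75.30% (2 dp)

251, 75.30


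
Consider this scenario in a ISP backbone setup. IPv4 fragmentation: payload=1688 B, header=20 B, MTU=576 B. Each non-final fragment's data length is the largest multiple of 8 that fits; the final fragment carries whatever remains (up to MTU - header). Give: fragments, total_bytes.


Max data per non-final fragment = floor((MTU - header)/8)*8 = floor((576 - 20)/8)*8 = floor(556/8)*8 = 552 B
Final fragment needs no 8-byte alignment: it can carry up to MTU - header = 556 B
Non-final fragments needed = ceil((payload - 556) / 552) = ceil(1132/552) = ceil(2.0507) = 3
Number of fragments = 3 + 1 = 4
Fragment sizes (data): 3 * 552 B + 32 B (last, 32 <= 556 OK)
Total bytes sent = payload + n_frags * header = 1688 + 4*20 = 1688 + 80 = 1768 B

4, 1768


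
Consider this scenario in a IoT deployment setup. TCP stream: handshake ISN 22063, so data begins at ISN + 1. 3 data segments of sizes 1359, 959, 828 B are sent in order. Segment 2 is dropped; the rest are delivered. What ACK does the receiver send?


SYN uses sequence number 22063; first data byte = ISN + 1 = 22064.
Segment 1: SEQ = 22064, len = 1359 B, covers [22064, 23422]
Segment 2: SEQ = 23423, len = 959 B, covers [23423, 24381] [LOST]
Segment 3: SEQ = 24382, len = 828 B, covers [24382, 25209]
In-order data received: bytes [22064, 23422] (segments 1..1).
Segment 2 missing -> gap begins at byte 23423; later segments buffered out of order.
Cumulative ACK = next expected in-order byte = 22064 + 1359 = 23423

23423


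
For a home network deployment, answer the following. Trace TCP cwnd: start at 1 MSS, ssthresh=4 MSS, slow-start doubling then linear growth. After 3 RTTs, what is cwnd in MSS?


RTT 0: cwnd = 1 MSS (initial)
RTT 1: cwnd = 2 MSS (slow start, doubled)
RTT 2: cwnd = 4 MSS (slow start, doubled)
RTT 3: cwnd = 5 MSS (congestion avoidance, +1)

5


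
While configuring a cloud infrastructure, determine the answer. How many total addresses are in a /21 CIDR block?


Given: CIDR prefix /21
Host bits = 32 - 21 = 11
Total addresses = 2^11 = 2048

2048


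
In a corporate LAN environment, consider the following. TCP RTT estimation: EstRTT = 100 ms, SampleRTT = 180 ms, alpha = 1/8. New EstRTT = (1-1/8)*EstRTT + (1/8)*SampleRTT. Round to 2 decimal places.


Given: EstRTT = 100 ms, SampleRTT = 180 ms, alpha = 1/8
New EstRTT = (1 - alpha) * EstRTT + alpha * SampleRTT
(7/8) * 100 = 87.5
(1/8) * 180 = 22.5
New EstRTT = 87.5 + 22.5 = 110 ms -> 110.00 ms (2 dp)

110.00


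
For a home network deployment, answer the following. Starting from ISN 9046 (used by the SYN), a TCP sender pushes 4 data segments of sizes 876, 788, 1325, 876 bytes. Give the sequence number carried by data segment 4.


The SYN occupies sequence number ISN = 9046, so the first data byte is ISN + 1 = 9047.
SEQ of data segment i = (ISN + 1) + sum of payload sizes of segments 1..i-1.
Segment 1: SEQ = 9047, payload = 876 bytes
Segment 2: SEQ = 9923, payload = 788 bytes
Segment 3: SEQ = 10711, payload = 1325 bytes
Segment 4: SEQ = 12036, payload = 876 bytes
SEQ of segment 4 = 9047 + 876 + 788 + 1325 = 12036

12036


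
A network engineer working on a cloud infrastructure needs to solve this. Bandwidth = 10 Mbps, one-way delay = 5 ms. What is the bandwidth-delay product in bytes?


Given: bandwidth = 10 Mbps, delay = 5 ms
BDP in bits = 10 * 10^6 * 5 / 1000
BDP in bits = 50000
BDP in bytes = 50000 / 8 = 6250

6250


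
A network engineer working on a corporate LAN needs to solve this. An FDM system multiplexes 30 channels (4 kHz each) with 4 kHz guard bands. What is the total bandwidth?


Given: 30 channels, 4 kHz each, guard = 4 kHz
Channel bandwidth = 30 * 4 = 120 kHz
Guard bands = 29 gaps * 4 kHz = 116 kHz
Total = 120 + 116 = 236 kHz

236


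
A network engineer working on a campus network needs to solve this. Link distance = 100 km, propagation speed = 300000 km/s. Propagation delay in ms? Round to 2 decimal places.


Given: distance = 100 km, speed = 300000 km/s
Delay = distance / speed = 100 / 300000 seconds
Delay in ms = 100 * 1000 / 300000
Delay = 0.3333 ms
Rounded to 2 dp = 0.33 ms

0.33


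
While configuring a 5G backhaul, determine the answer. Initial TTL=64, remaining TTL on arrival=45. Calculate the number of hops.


Given: initial TTL = 64, received TTL = 45
Hops = initial TTL - received TTL
Hops = 64 - 45 = 19

19


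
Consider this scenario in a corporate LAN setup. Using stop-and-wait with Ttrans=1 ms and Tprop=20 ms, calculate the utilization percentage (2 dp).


Given: Ttrans = 1 ms, Tprop = 20 ms
RTT = 2 * Tprop = 2 * 20 = 40 ms
U = Ttrans / (Ttrans + RTT)
U = 1 / (1 + 40)
U = 1 / 41 = 0.02439
U% = 2.44%

2.44


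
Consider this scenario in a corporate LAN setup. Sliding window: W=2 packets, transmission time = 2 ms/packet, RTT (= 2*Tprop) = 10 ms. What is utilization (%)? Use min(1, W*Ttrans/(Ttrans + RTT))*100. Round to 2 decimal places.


Given: W = 2, Ttrans = 2 ms, RTT = 10 ms (= 2 * Tprop, Tprop = 5 ms)
Cycle time = Ttrans + RTT = 2 + 10 = 12 ms (first packet sent until its ACK returns)
W * Ttrans = 2 * 2 = 4 ms of sending per cycle
W * Ttrans / (Ttrans + RTT) = 4 / 12 = 0.333333
U = min(1, 0.333333) = 0.333333
U% = 33.33%

33.33


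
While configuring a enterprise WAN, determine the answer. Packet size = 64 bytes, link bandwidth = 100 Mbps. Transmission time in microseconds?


Given: packet = 64 bytes, bandwidth = 100 Mbps
Packet in bits = 64 * 8 = 512 bits
Bandwidth = 100 * 10^6 = 100000000 bps
Time = 512 / 100000000 seconds
Time in us = 512 * 10^6 / 100000000 = 5.12

5.12


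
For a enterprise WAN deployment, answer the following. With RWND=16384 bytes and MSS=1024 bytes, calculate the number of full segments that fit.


Given: RWND = 16384 bytes, MSS = 1024 bytes
Full segments = floor(RWND / MSS)
Full segments = floor(16384 / 1024)
Full segments = floor(16.0) = 16

16


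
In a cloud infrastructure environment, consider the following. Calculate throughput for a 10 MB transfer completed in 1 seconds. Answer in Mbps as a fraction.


Given: file = 10 MB, time = 1 s
File in Mb = 10 * 8 = 80 Mb
Throughput = 80 / 1 Mbps
Throughput = 80 Mbps

80


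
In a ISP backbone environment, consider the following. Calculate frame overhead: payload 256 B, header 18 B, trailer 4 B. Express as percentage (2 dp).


Given: payload = 256 B, header = 18 B, trailer = 4 B
Overhead bytes = header + trailer = 18 + 4 = 22
Total frame = payload + overhead = 256 + 22 = 278
Overhead % = 22 / 278 * 100 = 7.9137% -> 7.91% (2 dp)

7.91


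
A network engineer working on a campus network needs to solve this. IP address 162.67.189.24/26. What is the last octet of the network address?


Given: IP = 162.67.189.24, prefix = /26
Subnet mask = 255.255.255.192
Last octet of IP: 24
Last octet of mask: 192
Network last octet = 24 AND 192 = 0

0


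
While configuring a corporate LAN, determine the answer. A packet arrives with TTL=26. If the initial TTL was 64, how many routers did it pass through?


Given: initial TTL = 64, received TTL = 26
Hops = initial TTL - received TTL
Hops = 64 - 26 = 38

38


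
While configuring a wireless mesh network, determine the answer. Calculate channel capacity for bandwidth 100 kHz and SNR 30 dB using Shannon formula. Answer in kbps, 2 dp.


Given: B = 100 kHz, SNR = 30 dB
SNR linear = 10^(30/10) = 1000
1 + SNR = 1001
log2(1001) = 9.9672262588
C = 100 * 1000 * 9.9672262588 = 996722.6259 bps
C = 996.722626 kbps -> 996.72 kbps (2 dp)

996.72


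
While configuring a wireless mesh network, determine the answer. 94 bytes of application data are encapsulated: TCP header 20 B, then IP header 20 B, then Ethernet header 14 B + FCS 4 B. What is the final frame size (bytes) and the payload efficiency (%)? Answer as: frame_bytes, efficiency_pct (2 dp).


TCP segment = 94 + 20 = 114 B
IP packet = 114 + 20 = 134 B
Ethernet frame = 134 + 14 + 4 = 152 B
Efficiency = app / frame = 94 / 152 = 0.618421 = 61.8421% -> 61.84% (2 dp)

152, 61.84


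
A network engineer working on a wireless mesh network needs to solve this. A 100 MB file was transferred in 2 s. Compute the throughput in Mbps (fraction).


Given: file = 100 MB, time = 2 s
File in Mb = 100 * 8 = 800 Mb
Throughput = 800 / 2 Mbps
Throughput = 400 Mbps

400


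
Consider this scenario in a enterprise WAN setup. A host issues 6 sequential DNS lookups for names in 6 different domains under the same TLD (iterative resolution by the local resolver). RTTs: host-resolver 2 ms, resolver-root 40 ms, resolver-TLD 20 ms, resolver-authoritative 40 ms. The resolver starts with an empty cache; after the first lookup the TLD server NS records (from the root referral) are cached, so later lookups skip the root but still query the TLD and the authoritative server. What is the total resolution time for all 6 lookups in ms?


Lookup 1 (cold cache): local + root + TLD + auth = 2 + 40 + 20 + 40 = 102 ms
Lookups 2..6 (TLD NS cached -> skip root; new domain -> still ask TLD and auth): local + TLD + auth = 2 + 20 + 40 = 62 ms each
Remaining 5 lookups: 5 * 62 = 310 ms
Total = 102 + 310 = 412 ms

412


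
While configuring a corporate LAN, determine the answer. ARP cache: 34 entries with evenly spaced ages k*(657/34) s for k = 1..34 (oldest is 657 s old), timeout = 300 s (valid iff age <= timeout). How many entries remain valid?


Ages are k * 657/34 s for k = 1..34 (spacing = 19.3235 s).
Entry k is valid iff k * 657/34 <= 300 iff k <= 34 * 300 / 657 = 15.5251
n_valid = floor(15.5251) = 15
(n_stale = 34 - 15 = 19)

15


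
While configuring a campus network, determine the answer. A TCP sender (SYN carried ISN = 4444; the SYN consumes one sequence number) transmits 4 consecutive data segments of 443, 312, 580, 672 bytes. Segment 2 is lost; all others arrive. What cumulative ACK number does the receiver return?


SYN uses sequence number 4444; first data byte = ISN + 1 = 4445.
Segment 1: SEQ = 4445, len = 443 B, covers [4445, 4887]
Segment 2: SEQ = 4888, len = 312 B, covers [4888, 5199] [LOST]
Segment 3: SEQ = 5200, len = 580 B, covers [5200, 5779]
Segment 4: SEQ = 5780, len = 672 B, covers [5780, 6451]
In-order data received: bytes [4445, 4887] (segments 1..1).
Segment 2 missing -> gap begins at byte 4888; later segments buffered out of order.
Cumulative ACK = next expected in-order byte = 4445 + 443 = 4888

4888


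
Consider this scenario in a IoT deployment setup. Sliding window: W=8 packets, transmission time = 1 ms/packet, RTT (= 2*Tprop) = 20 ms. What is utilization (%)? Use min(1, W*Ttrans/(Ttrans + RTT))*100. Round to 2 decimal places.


Given: W = 8, Ttrans = 1 ms, RTT = 20 ms (= 2 * Tprop, Tprop = 10 ms)
Cycle time = Ttrans + RTT = 1 + 20 = 21 ms (first packet sent until its ACK returns)
W * Ttrans = 8 * 1 = 8 ms of sending per cycle
W * Ttrans / (Ttrans + RTT) = 8 / 21 = 0.380952
U = min(1, 0.380952) = 0.380952
U% = 38.10%

38.10


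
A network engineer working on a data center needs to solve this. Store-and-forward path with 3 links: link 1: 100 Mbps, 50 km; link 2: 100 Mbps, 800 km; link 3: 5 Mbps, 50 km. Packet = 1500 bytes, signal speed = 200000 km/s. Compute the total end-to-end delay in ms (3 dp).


Packet = 1500 bytes = 12000 bits. Store-and-forward: sum (t_trans + t_prop) per link.
Link 1: t_trans = 12000/(100*10^6) s = 0.1200 ms; t_prop = 50/200000 s = 0.2500 ms; subtotal = 0.3700 ms
Link 2: t_trans = 12000/(100*10^6) s = 0.1200 ms; t_prop = 800/200000 s = 4.0000 ms; subtotal = 4.1200 ms
Link 3: t_trans = 12000/(5*10^6) s = 2.4000 ms; t_prop = 50/200000 s = 0.2500 ms; subtotal = 2.6500 ms
End-to-end = 0.3700 + 4.1200 + 2.6500 = 7.1400 ms -> 7.140 ms (3 dp)

7.140


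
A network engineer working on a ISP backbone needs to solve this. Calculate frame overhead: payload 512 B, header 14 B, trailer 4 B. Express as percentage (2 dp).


Given: payload = 512 B, header = 14 B, trailer = 4 B
Overhead bytes = header + trailer = 14 + 4 = 18
Total frame = payload + overhead = 512 + 18 = 530
Overhead % = 18 / 530 * 100 = 3.3962% -> 3.40% (2 dp)

3.40


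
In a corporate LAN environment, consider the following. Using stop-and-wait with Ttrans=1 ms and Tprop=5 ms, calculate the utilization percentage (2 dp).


Given: Ttrans = 1 ms, Tprop = 5 ms
RTT = 2 * Tprop = 2 * 5 = 10 ms
U = Ttrans / (Ttrans + RTT)
U = 1 / (1 + 10)
U = 1 / 11 = 0.090909
U% = 9.09%

9.09


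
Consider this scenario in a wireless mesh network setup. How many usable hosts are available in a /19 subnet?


Given: subnet mask /19
Host bits = 32 - 19 = 13
Total addresses = 2^13 = 8192
Usable hosts = 8192 - 2 (network + broadcast) = 8190

8190


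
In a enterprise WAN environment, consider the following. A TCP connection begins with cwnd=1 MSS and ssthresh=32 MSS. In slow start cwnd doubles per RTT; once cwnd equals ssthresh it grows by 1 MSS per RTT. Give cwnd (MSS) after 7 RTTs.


RTT 0: cwnd = 1 MSS (initial)
RTT 1: cwnd = 2 MSS (slow start, doubled)
RTT 2: cwnd = 4 MSS (slow start, doubled)
RTT 3: cwnd = 8 MSS (slow start, doubled)
RTT 4: cwnd = 16 MSS (slow start, doubled)
RTT 5: cwnd = 32 MSS (slow start, doubled)
RTT 6: cwnd = 33 MSS (congestion avoidance, +1)
RTT 7: cwnd = 34 MSS (congestion avoidance, +1)

34


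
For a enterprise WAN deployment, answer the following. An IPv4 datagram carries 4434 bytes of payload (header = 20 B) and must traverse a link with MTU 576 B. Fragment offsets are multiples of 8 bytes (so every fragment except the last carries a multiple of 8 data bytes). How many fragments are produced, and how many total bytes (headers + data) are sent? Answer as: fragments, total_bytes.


Max data per non-final fragment = floor((MTU - header)/8)*8 = floor((576 - 20)/8)*8 = floor(556/8)*8 = 552 B
Final fragment needs no 8-byte alignment: it can carry up to MTU - header = 556 B
Non-final fragments needed = ceil((payload - 556) / 552) = ceil(3878/552) = ceil(7.0254) = 8
Number of fragments = 8 + 1 = 9
Fragment sizes (data): 8 * 552 B + 18 B (last, 18 <= 556 OK)
Total bytes sent = payload + n_frags * header = 4434 + 9*20 = 4434 + 180 = 4614 B

9, 4614


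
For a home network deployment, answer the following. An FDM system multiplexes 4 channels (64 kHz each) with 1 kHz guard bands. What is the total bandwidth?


Given: 4 channels, 64 kHz each, guard = 1 kHz
Channel bandwidth = 4 * 64 = 256 kHz
Guard bands = 3 gaps * 1 kHz = 3 kHz
Total = 256 + 3 = 259 kHz

259


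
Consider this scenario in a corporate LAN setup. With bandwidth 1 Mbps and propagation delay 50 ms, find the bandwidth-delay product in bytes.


Given: bandwidth = 1 Mbps, delay = 50 ms
BDP in bits = 1 * 10^6 * 50 / 1000
BDP in bits = 50000
BDP in bytes = 50000 / 8 = 6250

6250


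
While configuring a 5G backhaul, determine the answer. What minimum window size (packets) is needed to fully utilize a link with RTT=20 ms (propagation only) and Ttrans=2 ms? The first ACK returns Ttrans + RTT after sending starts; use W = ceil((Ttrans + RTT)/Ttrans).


Given: Ttrans = 2 ms, RTT = 20 ms (= 2 * Tprop, Tprop = 10 ms)
Time until first ACK returns = Ttrans + RTT = 2 + 20 = 22 ms
Need W * Ttrans >= Ttrans + RTT  ->  W >= (Ttrans + RTT) / Ttrans
(Ttrans + RTT) / Ttrans = 22 / 2 = 11
W_min = ceil(11) = 11

11


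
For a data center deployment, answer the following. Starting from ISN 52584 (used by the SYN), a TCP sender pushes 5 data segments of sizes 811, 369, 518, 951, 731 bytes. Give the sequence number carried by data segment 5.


The SYN occupies sequence number ISN = 52584, so the first data byte is ISN + 1 = 52585.
SEQ of data segment i = (ISN + 1) + sum of payload sizes of segments 1..i-1.
Segment 1: SEQ = 52585, payload = 811 bytes
Segment 2: SEQ = 53396, payload = 369 bytes
Segment 3: SEQ = 53765, payload = 518 bytes
Segment 4: SEQ = 54283, payload = 951 bytes
Segment 5: SEQ = 55234, payload = 731 bytes
SEQ of segment 5 = 52585 + 811 + 369 + 518 + 951 = 55234

55234


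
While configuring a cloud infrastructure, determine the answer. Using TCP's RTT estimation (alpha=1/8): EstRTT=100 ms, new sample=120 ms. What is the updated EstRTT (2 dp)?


Given: EstRTT = 100 ms, SampleRTT = 120 ms, alpha = 1/8
New EstRTT = (1 - alpha) * EstRTT + alpha * SampleRTT
(7/8) * 100 = 87.5
(1/8) * 120 = 15
New EstRTT = 87.5 + 15 = 102.5 ms -> 102.50 ms (2 dp)

102.50


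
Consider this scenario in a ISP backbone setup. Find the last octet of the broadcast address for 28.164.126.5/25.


Given: IP = 28.164.126.5, prefix = /25
Host bits = 32 - 25 = 7
Network last octet = 5 AND mask = 0
Host part size = 2^7 - 1 = 127
Broadcast last octet = 0 OR 127 = 127

127


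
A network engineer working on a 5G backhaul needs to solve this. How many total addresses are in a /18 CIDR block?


Given: CIDR prefix /18
Host bits = 32 - 18 = 14
Total addresses = 2^14 = 16384

16384


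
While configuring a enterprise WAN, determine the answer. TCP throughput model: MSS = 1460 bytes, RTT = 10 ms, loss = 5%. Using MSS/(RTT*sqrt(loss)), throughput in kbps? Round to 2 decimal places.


Given: MSS = 1460 bytes, RTT = 10 ms, loss = 5%
RTT in seconds = 10 / 1000 = 0.01
Loss rate = 5% = 0.05
sqrt(loss) = sqrt(0.05) = 0.223606797750
Throughput (bytes/s) = 1460 / (0.01 * 0.223606797750) = 652931.8494
Throughput (kbps) = 652931.8494 * 8 / 1000 = 5223.454795 -> 5223.45 kbps (2 dp)

5223.45


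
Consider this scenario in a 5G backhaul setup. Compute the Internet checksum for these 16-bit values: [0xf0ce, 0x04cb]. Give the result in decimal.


Given words: [0xf0ce, 0x04cb]
Step 1: Sum all words
Raw sum = 61646 + 1227 = 62873
One's complement = ~62873 & 0xFFFF = 2662

2662


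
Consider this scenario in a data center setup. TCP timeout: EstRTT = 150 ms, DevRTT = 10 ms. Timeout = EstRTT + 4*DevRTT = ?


Given: EstRTT = 150 ms, DevRTT = 10 ms
Timeout = EstRTT + 4 * DevRTT
4 * DevRTT = 4 * 10 = 40
Timeout = 150 + 40 = 190 ms

190


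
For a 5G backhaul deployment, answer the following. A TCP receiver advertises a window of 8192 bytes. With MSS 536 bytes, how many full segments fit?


Given: RWND = 8192 bytes, MSS = 536 bytes
Full segments = floor(RWND / MSS)
Full segments = floor(8192 / 536)
Full segments = floor(15.2836) = 15

15


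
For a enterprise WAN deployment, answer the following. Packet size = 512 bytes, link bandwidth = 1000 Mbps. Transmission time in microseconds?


Given: packet = 512 bytes, bandwidth = 1000 Mbps
Packet in bits = 512 * 8 = 4096 bits
Bandwidth = 1000 * 10^6 = 1000000000 bps
Time = 4096 / 1000000000 seconds
Time in us = 4096 * 10^6 / 1000000000 = 4.096

4.096


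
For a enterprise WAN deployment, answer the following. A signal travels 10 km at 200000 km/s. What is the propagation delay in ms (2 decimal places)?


Given: distance = 10 km, speed = 200000 km/s
Delay = distance / speed = 10 / 200000 seconds
Delay in ms = 10 * 1000 / 200000
Delay = 0.0500 ms
Rounded to 2 dp = 0.05 ms

0.05
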